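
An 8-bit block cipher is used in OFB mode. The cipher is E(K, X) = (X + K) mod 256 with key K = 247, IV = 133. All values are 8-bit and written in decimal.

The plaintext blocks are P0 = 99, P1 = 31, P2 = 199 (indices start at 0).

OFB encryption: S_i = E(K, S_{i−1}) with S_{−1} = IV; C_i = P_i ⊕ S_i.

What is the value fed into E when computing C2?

115

C0: S = E(K, 133) = 124; 99 ⊕ 124 = 31.
C1: S = E(K, 124) = 115; 31 ⊕ 115 = 108.
C2: S = E(K, 115) = 106; 199 ⊕ 106 = 173.
So the input to E for block 2 is 115.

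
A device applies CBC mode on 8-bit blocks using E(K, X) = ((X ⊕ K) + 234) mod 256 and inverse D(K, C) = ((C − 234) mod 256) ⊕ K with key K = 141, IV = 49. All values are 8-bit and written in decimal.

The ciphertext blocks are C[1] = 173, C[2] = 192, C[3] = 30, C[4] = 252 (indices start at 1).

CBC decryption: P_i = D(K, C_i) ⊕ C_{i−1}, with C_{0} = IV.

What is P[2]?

P[2]: D(K, 192) = 91; 91 ⊕ 173 = 246.

P[2] = 246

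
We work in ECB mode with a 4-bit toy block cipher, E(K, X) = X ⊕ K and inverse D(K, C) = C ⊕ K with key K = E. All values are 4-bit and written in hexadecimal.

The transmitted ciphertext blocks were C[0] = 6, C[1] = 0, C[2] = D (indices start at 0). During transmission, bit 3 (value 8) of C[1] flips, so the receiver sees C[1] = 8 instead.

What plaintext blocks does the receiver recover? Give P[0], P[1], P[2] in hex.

ECB decryption: P_i = D(K, C_i).
Only C[1] changed, to 8. In ECB, a change in C_i affects only P_i. Decrypting the received ciphertext:
P[0]: D(K, 6) = 8.
P[1]: D(K, 8) = 6.
P[2]: D(K, D) = 3.
Blocks that differ from the original plaintext: P[1].

P[0] = 8, P[1] = 6, P[2] = 3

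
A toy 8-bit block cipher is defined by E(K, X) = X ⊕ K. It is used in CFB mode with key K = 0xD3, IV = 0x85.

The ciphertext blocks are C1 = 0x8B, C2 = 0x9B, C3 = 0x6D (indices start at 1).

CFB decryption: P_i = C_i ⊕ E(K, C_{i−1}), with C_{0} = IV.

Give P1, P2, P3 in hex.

P1: E(K, 0x85) = 0x56; 0x8B ⊕ 0x56 = 0xDD.
P2: E(K, 0x8B) = 0x58; 0x9B ⊕ 0x58 = 0xC3.
P3: E(K, 0x9B) = 0x48; 0x6D ⊕ 0x48 = 0x25.

P1 = 0xDD, P2 = 0xC3, P3 = 0x25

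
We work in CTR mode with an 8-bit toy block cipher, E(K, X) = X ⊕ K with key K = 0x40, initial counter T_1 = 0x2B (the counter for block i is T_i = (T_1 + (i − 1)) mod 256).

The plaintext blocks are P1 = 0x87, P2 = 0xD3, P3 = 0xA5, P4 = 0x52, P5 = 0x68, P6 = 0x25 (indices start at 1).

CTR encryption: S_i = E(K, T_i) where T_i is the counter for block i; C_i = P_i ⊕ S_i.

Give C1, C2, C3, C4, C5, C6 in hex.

C1 = 0xEC, C2 = 0xBF, C3 = 0xC8, C4 = 0x3C, C5 = 0x07, C6 = 0x55

C1: T = 0x2B, S = E(K, T) = 0x6B; 0x87 ⊕ 0x6B = 0xEC.
C2: T = 0x2C, S = E(K, T) = 0x6C; 0xD3 ⊕ 0x6C = 0xBF.
C3: T = 0x2D, S = E(K, T) = 0x6D; 0xA5 ⊕ 0x6D = 0xC8.
C4: T = 0x2E, S = E(K, T) = 0x6E; 0x52 ⊕ 0x6E = 0x3C.
C5: T = 0x2F, S = E(K, T) = 0x6F; 0x68 ⊕ 0x6F = 0x07.
C6: T = 0x30, S = E(K, T) = 0x70; 0x25 ⊕ 0x70 = 0x55.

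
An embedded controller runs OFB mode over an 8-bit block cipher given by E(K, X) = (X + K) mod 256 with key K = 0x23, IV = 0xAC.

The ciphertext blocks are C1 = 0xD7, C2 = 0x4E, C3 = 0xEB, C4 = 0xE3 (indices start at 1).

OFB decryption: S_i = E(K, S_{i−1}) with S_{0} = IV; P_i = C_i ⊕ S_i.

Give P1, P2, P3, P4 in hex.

P1 = 0x18, P2 = 0xBC, P3 = 0xFE, P4 = 0xDB

P1: S = E(K, 0xAC) = 0xCF; 0xD7 ⊕ 0xCF = 0x18.
P2: S = E(K, 0xCF) = 0xF2; 0x4E ⊕ 0xF2 = 0xBC.
P3: S = E(K, 0xF2) = 0x15; 0xEB ⊕ 0x15 = 0xFE.
P4: S = E(K, 0x15) = 0x38; 0xE3 ⊕ 0x38 = 0xDB.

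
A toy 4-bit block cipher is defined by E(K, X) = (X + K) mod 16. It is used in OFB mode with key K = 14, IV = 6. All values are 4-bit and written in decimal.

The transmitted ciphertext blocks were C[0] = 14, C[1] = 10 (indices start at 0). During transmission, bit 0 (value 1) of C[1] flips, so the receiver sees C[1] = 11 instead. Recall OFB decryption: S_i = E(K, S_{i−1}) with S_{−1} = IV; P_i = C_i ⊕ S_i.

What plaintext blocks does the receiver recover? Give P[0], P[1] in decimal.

P[0] = 10, P[1] = 9

Only C[1] changed, to 11. In OFB, a change in C_i flips the same bit in P_i only; the keystream is unaffected. Decrypting the received ciphertext:
P[0]: S = E(K, 6) = 4; 14 ⊕ 4 = 10.
P[1]: S = E(K, 4) = 2; 11 ⊕ 2 = 9.
Blocks that differ from the original plaintext: P[1].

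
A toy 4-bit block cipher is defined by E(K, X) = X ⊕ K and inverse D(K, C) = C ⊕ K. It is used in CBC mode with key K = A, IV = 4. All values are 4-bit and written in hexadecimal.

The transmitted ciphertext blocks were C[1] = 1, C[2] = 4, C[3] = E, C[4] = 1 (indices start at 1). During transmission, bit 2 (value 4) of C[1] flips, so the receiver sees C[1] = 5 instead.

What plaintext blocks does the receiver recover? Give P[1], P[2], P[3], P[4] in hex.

CBC decryption: P_i = D(K, C_i) ⊕ C_{i−1}, with C_{0} = IV.
Only C[1] changed, to 5. In CBC, a change in C_i garbles P_i and flips the same bit in P_{i+1}. Decrypting the received ciphertext:
P[1]: D(K, 5) = F; F ⊕ 4 = B.
P[2]: D(K, 4) = E; E ⊕ 5 = B.
P[3]: D(K, E) = 4; 4 ⊕ 4 = 0.
P[4]: D(K, 1) = B; B ⊕ E = 5.
Blocks that differ from the original plaintext: P[1], P[2].

P[1] = B, P[2] = B, P[3] = 0, P[4] = 5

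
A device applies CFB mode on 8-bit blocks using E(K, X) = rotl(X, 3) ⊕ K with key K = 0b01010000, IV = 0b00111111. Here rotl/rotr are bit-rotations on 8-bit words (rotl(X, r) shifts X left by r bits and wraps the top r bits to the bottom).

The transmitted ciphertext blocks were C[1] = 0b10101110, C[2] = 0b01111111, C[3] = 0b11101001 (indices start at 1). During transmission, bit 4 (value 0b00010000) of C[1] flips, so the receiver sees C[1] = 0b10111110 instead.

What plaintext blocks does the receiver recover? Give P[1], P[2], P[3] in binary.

P[1] = 0b00010111, P[2] = 0b11011010, P[3] = 0b01000010

CFB decryption: P_i = C_i ⊕ E(K, C_{i−1}), with C_{0} = IV.
Only C[1] changed, to 0b10111110. In CFB, a change in C_i flips the same bit in P_i and garbles P_{i+1}. Decrypting the received ciphertext:
P[1]: E(K, 0b00111111) = 0b10101001; 0b10111110 ⊕ 0b10101001 = 0b00010111.
P[2]: E(K, 0b10111110) = 0b10100101; 0b01111111 ⊕ 0b10100101 = 0b11011010.
P[3]: E(K, 0b01111111) = 0b10101011; 0b11101001 ⊕ 0b10101011 = 0b01000010.
Blocks that differ from the original plaintext: P[1], P[2].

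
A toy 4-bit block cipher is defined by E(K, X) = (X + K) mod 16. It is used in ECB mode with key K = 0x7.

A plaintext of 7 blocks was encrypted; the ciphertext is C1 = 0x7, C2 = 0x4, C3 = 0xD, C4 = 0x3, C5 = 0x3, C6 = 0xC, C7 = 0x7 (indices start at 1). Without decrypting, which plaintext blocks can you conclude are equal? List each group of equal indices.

ECB encrypts each block independently with the same key, so equal ciphertext blocks imply equal plaintext blocks.
C1 = C7 = 0x7, so P1 = P7.
C4 = C5 = 0x3, so P4 = P5.

P1 = P7; P4 = P5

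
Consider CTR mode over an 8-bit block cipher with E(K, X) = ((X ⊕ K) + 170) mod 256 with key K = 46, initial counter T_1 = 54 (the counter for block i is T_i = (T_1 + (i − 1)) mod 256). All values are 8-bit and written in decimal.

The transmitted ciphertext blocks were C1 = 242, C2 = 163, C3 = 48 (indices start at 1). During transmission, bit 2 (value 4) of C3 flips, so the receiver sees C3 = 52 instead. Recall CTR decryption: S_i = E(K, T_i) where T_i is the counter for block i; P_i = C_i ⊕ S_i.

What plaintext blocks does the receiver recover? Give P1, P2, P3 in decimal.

Only C3 changed, to 52. In CTR, a change in C_i flips the same bit in P_i only; the keystream is unaffected. Decrypting the received ciphertext:
P1: T = 54, S = E(K, T) = 194; 242 ⊕ 194 = 48.
P2: T = 55, S = E(K, T) = 195; 163 ⊕ 195 = 96.
P3: T = 56, S = E(K, T) = 192; 52 ⊕ 192 = 244.
Blocks that differ from the original plaintext: P3.

P1 = 48, P2 = 96, P3 = 244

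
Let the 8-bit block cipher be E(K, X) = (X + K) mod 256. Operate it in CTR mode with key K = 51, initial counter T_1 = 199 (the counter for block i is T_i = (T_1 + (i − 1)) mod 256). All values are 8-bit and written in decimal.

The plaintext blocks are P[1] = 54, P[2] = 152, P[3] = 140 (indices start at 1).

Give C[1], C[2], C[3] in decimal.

C[1] = 204, C[2] = 99, C[3] = 112

CTR encryption: S_i = E(K, T_i) where T_i is the counter for block i; C_i = P_i ⊕ S_i.
C[1]: T = 199, S = E(K, T) = 250; 54 ⊕ 250 = 204.
C[2]: T = 200, S = E(K, T) = 251; 152 ⊕ 251 = 99.
C[3]: T = 201, S = E(K, T) = 252; 140 ⊕ 252 = 112.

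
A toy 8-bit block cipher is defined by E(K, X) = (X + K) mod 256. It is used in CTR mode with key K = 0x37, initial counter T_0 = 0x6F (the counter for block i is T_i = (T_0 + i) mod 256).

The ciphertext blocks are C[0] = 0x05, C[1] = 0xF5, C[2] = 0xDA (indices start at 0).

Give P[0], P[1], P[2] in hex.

CTR decryption: S_i = E(K, T_i) where T_i is the counter for block i; P_i = C_i ⊕ S_i.
P[0]: T = 0x6F, S = E(K, T) = 0xA6; 0x05 ⊕ 0xA6 = 0xA3.
P[1]: T = 0x70, S = E(K, T) = 0xA7; 0xF5 ⊕ 0xA7 = 0x52.
P[2]: T = 0x71, S = E(K, T) = 0xA8; 0xDA ⊕ 0xA8 = 0x72.

P[0] = 0xA3, P[1] = 0x52, P[2] = 0x72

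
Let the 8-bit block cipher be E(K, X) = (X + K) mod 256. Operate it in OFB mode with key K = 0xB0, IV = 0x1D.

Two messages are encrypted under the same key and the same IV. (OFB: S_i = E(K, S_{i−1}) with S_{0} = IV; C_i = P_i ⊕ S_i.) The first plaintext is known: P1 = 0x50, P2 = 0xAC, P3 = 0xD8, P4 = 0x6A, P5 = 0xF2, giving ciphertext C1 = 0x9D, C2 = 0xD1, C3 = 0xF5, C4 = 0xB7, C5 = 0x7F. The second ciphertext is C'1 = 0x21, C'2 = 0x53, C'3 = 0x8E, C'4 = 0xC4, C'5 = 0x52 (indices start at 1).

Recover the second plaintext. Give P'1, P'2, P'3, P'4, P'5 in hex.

In OFB with a reused IV, both messages share the same keystream S_i, so C_i ⊕ C'_i = P_i ⊕ P'_i and thus P'_i = P_i ⊕ C_i ⊕ C'_i.
P'1: 0x50 ⊕ 0x9D ⊕ 0x21 = 0xEC.
P'2: 0xAC ⊕ 0xD1 ⊕ 0x53 = 0x2E.
P'3: 0xD8 ⊕ 0xF5 ⊕ 0x8E = 0xA3.
P'4: 0x6A ⊕ 0xB7 ⊕ 0xC4 = 0x19.
P'5: 0xF2 ⊕ 0x7F ⊕ 0x52 = 0xDF.

P'1 = 0xEC, P'2 = 0x2E, P'3 = 0xA3, P'4 = 0x19, P'5 = 0xDF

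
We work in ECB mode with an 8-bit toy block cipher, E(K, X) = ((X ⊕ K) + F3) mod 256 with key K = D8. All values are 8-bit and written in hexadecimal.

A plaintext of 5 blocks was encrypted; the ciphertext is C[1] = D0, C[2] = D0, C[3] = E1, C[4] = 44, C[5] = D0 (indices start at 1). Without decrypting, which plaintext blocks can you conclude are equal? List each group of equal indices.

ECB encrypts each block independently with the same key, so equal ciphertext blocks imply equal plaintext blocks.
C[1] = C[2] = C[5] = D0, so P[1] = P[2] = P[5].

P[1] = P[2] = P[5]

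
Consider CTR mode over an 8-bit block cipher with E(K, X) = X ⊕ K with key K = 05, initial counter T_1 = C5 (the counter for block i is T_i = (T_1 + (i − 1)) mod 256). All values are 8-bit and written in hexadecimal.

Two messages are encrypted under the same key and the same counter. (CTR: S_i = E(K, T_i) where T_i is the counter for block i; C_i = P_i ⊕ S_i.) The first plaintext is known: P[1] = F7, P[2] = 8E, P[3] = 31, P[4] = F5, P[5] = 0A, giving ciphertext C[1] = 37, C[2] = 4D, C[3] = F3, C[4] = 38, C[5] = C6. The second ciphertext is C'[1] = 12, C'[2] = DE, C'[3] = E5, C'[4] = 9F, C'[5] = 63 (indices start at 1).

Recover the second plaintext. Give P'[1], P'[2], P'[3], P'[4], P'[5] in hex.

P'[1] = D2, P'[2] = 1D, P'[3] = 27, P'[4] = 52, P'[5] = AF

In CTR with a reused counter, both messages share the same keystream S_i, so C_i ⊕ C'_i = P_i ⊕ P'_i and thus P'_i = P_i ⊕ C_i ⊕ C'_i.
P'[1]: F7 ⊕ 37 ⊕ 12 = D2.
P'[2]: 8E ⊕ 4D ⊕ DE = 1D.
P'[3]: 31 ⊕ F3 ⊕ E5 = 27.
P'[4]: F5 ⊕ 38 ⊕ 9F = 52.
P'[5]: 0A ⊕ C6 ⊕ 63 = AF.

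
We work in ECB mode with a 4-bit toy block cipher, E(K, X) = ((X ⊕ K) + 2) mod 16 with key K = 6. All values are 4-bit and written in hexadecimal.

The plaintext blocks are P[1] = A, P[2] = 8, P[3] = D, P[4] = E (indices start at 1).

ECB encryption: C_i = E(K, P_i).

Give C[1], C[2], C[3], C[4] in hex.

C[1]: E(K, A) = E.
C[2]: E(K, 8) = 0.
C[3]: E(K, D) = D.
C[4]: E(K, E) = A.

C[1] = E, C[2] = 0, C[3] = D, C[4] = A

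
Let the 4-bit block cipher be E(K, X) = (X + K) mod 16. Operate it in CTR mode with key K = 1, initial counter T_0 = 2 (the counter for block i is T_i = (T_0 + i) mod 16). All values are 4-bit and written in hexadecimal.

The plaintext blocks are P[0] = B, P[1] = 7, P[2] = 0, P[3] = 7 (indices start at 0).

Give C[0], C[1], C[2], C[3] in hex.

C[0] = 8, C[1] = 3, C[2] = 5, C[3] = 1

CTR encryption: S_i = E(K, T_i) where T_i is the counter for block i; C_i = P_i ⊕ S_i.
C[0]: T = 2, S = E(K, T) = 3; B ⊕ 3 = 8.
C[1]: T = 3, S = E(K, T) = 4; 7 ⊕ 4 = 3.
C[2]: T = 4, S = E(K, T) = 5; 0 ⊕ 5 = 5.
C[3]: T = 5, S = E(K, T) = 6; 7 ⊕ 6 = 1.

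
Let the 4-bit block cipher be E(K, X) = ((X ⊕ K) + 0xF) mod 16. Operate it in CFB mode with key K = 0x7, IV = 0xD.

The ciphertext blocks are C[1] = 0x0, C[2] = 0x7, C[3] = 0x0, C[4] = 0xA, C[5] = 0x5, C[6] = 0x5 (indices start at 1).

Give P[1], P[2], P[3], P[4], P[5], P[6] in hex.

P[1] = 0x9, P[2] = 0x1, P[3] = 0xF, P[4] = 0xC, P[5] = 0x9, P[6] = 0x4

CFB decryption: P_i = C_i ⊕ E(K, C_{i−1}), with C_{0} = IV.
P[1]: E(K, 0xD) = 0x9; 0x0 ⊕ 0x9 = 0x9.
P[2]: E(K, 0x0) = 0x6; 0x7 ⊕ 0x6 = 0x1.
P[3]: E(K, 0x7) = 0xF; 0x0 ⊕ 0xF = 0xF.
P[4]: E(K, 0x0) = 0x6; 0xA ⊕ 0x6 = 0xC.
P[5]: E(K, 0xA) = 0xC; 0x5 ⊕ 0xC = 0x9.
P[6]: E(K, 0x5) = 0x1; 0x5 ⊕ 0x1 = 0x4.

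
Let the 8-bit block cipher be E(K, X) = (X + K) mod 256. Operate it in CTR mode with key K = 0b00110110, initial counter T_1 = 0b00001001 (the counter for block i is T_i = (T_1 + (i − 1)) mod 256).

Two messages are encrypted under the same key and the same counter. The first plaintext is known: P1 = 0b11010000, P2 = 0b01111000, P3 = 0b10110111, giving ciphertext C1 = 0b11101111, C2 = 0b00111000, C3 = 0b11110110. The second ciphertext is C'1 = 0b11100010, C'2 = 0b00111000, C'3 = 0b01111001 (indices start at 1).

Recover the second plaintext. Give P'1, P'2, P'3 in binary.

P'1 = 0b11011101, P'2 = 0b01111000, P'3 = 0b00111000

In CTR with a reused counter, both messages share the same keystream S_i, so C_i ⊕ C'_i = P_i ⊕ P'_i and thus P'_i = P_i ⊕ C_i ⊕ C'_i.
P'1: 0b11010000 ⊕ 0b11101111 ⊕ 0b11100010 = 0b11011101.
P'2: 0b01111000 ⊕ 0b00111000 ⊕ 0b00111000 = 0b01111000.
P'3: 0b10110111 ⊕ 0b11110110 ⊕ 0b01111001 = 0b00111000.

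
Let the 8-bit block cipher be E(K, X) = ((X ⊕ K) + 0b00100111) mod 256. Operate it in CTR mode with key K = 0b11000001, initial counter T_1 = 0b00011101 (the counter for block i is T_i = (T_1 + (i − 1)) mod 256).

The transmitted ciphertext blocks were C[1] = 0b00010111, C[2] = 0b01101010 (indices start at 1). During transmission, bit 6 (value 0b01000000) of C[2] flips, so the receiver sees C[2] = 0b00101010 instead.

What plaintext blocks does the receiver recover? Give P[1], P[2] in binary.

P[1] = 0b00010100, P[2] = 0b00101100

CTR decryption: S_i = E(K, T_i) where T_i is the counter for block i; P_i = C_i ⊕ S_i.
Only C[2] changed, to 0b00101010. In CTR, a change in C_i flips the same bit in P_i only; the keystream is unaffected. Decrypting the received ciphertext:
P[1]: T = 0b00011101, S = E(K, T) = 0b00000011; 0b00010111 ⊕ 0b00000011 = 0b00010100.
P[2]: T = 0b00011110, S = E(K, T) = 0b00000110; 0b00101010 ⊕ 0b00000110 = 0b00101100.
Blocks that differ from the original plaintext: P[2].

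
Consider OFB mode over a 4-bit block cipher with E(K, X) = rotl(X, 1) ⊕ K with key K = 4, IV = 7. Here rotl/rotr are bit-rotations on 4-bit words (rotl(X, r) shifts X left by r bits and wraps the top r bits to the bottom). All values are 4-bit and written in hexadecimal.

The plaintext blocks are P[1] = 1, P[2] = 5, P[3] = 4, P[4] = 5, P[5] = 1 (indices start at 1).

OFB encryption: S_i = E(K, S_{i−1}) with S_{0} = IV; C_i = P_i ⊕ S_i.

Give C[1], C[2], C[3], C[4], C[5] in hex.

C[1] = B, C[2] = 4, C[3] = 2, C[4] = D, C[5] = 4

C[1]: S = E(K, 7) = A; 1 ⊕ A = B.
C[2]: S = E(K, A) = 1; 5 ⊕ 1 = 4.
C[3]: S = E(K, 1) = 6; 4 ⊕ 6 = 2.
C[4]: S = E(K, 6) = 8; 5 ⊕ 8 = D.
C[5]: S = E(K, 8) = 5; 1 ⊕ 5 = 4.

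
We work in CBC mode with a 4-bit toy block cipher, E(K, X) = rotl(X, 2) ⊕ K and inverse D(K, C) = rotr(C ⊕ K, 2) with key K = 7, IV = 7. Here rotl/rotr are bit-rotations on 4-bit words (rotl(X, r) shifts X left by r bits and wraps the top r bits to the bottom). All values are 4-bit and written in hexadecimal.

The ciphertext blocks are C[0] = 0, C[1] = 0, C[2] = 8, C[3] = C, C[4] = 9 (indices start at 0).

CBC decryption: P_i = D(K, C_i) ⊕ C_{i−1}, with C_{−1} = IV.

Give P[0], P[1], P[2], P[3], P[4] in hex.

P[0]: D(K, 0) = D; D ⊕ 7 = A.
P[1]: D(K, 0) = D; D ⊕ 0 = D.
P[2]: D(K, 8) = F; F ⊕ 0 = F.
P[3]: D(K, C) = E; E ⊕ 8 = 6.
P[4]: D(K, 9) = B; B ⊕ C = 7.

P[0] = A, P[1] = D, P[2] = F, P[3] = 6, P[4] = 7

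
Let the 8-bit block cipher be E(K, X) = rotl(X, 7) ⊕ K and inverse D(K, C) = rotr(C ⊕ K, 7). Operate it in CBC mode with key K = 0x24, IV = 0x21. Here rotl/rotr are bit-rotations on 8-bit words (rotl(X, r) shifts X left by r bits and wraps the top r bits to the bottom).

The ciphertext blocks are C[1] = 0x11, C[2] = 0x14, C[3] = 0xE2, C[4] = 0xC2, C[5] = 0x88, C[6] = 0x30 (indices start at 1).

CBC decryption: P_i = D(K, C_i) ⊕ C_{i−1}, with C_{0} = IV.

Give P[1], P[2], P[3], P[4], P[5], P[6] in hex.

P[1] = 0x4B, P[2] = 0x71, P[3] = 0x99, P[4] = 0x2F, P[5] = 0x9B, P[6] = 0xA0

P[1]: D(K, 0x11) = 0x6A; 0x6A ⊕ 0x21 = 0x4B.
P[2]: D(K, 0x14) = 0x60; 0x60 ⊕ 0x11 = 0x71.
P[3]: D(K, 0xE2) = 0x8D; 0x8D ⊕ 0x14 = 0x99.
P[4]: D(K, 0xC2) = 0xCD; 0xCD ⊕ 0xE2 = 0x2F.
P[5]: D(K, 0x88) = 0x59; 0x59 ⊕ 0xC2 = 0x9B.
P[6]: D(K, 0x30) = 0x28; 0x28 ⊕ 0x88 = 0xA0.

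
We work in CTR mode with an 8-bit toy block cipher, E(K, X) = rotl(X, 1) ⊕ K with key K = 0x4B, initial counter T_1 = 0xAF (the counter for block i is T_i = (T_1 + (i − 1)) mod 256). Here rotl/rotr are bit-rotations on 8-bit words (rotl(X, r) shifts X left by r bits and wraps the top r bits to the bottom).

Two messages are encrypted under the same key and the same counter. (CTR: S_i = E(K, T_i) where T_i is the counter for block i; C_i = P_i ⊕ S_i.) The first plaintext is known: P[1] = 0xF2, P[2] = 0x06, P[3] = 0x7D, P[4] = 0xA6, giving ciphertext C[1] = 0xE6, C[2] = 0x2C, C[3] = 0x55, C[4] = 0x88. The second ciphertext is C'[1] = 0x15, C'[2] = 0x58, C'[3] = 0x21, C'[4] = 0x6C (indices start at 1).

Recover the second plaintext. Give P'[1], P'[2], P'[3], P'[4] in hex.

In CTR with a reused counter, both messages share the same keystream S_i, so C_i ⊕ C'_i = P_i ⊕ P'_i and thus P'_i = P_i ⊕ C_i ⊕ C'_i.
P'[1]: 0xF2 ⊕ 0xE6 ⊕ 0x15 = 0x01.
P'[2]: 0x06 ⊕ 0x2C ⊕ 0x58 = 0x72.
P'[3]: 0x7D ⊕ 0x55 ⊕ 0x21 = 0x09.
P'[4]: 0xA6 ⊕ 0x88 ⊕ 0x6C = 0x42.

P'[1] = 0x01, P'[2] = 0x72, P'[3] = 0x09, P'[4] = 0x42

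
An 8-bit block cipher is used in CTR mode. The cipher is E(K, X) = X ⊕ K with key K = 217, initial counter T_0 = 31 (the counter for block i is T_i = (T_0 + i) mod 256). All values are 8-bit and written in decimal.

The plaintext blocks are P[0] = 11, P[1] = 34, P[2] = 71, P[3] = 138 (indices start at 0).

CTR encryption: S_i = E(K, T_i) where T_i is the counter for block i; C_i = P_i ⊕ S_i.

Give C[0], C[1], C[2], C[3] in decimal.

C[0] = 205, C[1] = 219, C[2] = 191, C[3] = 113

C[0]: T = 31, S = E(K, T) = 198; 11 ⊕ 198 = 205.
C[1]: T = 32, S = E(K, T) = 249; 34 ⊕ 249 = 219.
C[2]: T = 33, S = E(K, T) = 248; 71 ⊕ 248 = 191.
C[3]: T = 34, S = E(K, T) = 251; 138 ⊕ 251 = 113.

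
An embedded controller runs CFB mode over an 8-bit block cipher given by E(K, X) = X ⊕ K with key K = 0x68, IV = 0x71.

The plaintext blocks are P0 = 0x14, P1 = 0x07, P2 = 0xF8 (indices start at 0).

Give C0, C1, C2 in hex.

CFB encryption: C_i = P_i ⊕ E(K, C_{i−1}), with C_{−1} = IV.
C0: E(K, 0x71) = 0x19; 0x14 ⊕ 0x19 = 0x0D.
C1: E(K, 0x0D) = 0x65; 0x07 ⊕ 0x65 = 0x62.
C2: E(K, 0x62) = 0x0A; 0xF8 ⊕ 0x0A = 0xF2.

C0 = 0x0D, C1 = 0x62, C2 = 0xF2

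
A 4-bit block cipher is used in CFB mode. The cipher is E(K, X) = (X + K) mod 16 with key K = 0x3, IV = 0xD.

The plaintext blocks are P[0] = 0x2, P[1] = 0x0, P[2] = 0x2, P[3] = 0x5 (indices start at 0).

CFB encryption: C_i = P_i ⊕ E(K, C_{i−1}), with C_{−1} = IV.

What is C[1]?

C[1] = 0x5

C[0]: E(K, 0xD) = 0x0; 0x2 ⊕ 0x0 = 0x2.
C[1]: E(K, 0x2) = 0x5; 0x0 ⊕ 0x5 = 0x5.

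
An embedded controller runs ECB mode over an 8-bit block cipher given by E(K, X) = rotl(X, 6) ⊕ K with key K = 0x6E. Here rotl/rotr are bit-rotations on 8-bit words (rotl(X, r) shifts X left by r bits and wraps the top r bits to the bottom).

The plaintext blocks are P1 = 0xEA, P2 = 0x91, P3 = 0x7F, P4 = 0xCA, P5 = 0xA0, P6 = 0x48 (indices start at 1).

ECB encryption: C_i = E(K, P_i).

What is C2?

C2: E(K, 0x91) = 0x0A.

C2 = 0x0A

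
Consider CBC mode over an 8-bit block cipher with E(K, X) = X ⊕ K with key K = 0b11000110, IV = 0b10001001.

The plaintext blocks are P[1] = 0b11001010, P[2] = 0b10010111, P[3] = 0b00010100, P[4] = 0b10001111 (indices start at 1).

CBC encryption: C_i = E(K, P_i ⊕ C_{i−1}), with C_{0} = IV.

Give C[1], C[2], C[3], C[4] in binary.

C[1] = 0b10000101, C[2] = 0b11010100, C[3] = 0b00000110, C[4] = 0b01001111

C[1]: P[1] ⊕ 0b10001001 = 0b01000011; E(K, 0b01000011) = 0b10000101.
C[2]: P[2] ⊕ 0b10000101 = 0b00010010; E(K, 0b00010010) = 0b11010100.
C[3]: P[3] ⊕ 0b11010100 = 0b11000000; E(K, 0b11000000) = 0b00000110.
C[4]: P[4] ⊕ 0b00000110 = 0b10001001; E(K, 0b10001001) = 0b01001111.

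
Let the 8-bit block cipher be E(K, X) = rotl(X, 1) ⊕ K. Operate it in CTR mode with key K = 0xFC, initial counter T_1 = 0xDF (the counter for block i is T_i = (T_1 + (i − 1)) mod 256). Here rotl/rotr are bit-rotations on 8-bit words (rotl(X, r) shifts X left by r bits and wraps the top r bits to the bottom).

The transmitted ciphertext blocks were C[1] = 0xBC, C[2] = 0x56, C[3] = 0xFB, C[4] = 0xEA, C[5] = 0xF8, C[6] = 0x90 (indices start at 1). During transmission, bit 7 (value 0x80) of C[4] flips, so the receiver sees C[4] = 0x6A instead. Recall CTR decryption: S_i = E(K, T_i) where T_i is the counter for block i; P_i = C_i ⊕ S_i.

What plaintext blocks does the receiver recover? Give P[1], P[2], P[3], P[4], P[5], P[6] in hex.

P[1] = 0xFF, P[2] = 0x6B, P[3] = 0xC4, P[4] = 0x53, P[5] = 0xC3, P[6] = 0xA5

Only C[4] changed, to 0x6A. In CTR, a change in C_i flips the same bit in P_i only; the keystream is unaffected. Decrypting the received ciphertext:
P[1]: T = 0xDF, S = E(K, T) = 0x43; 0xBC ⊕ 0x43 = 0xFF.
P[2]: T = 0xE0, S = E(K, T) = 0x3D; 0x56 ⊕ 0x3D = 0x6B.
P[3]: T = 0xE1, S = E(K, T) = 0x3F; 0xFB ⊕ 0x3F = 0xC4.
P[4]: T = 0xE2, S = E(K, T) = 0x39; 0x6A ⊕ 0x39 = 0x53.
P[5]: T = 0xE3, S = E(K, T) = 0x3B; 0xF8 ⊕ 0x3B = 0xC3.
P[6]: T = 0xE4, S = E(K, T) = 0x35; 0x90 ⊕ 0x35 = 0xA5.
Blocks that differ from the original plaintext: P[4].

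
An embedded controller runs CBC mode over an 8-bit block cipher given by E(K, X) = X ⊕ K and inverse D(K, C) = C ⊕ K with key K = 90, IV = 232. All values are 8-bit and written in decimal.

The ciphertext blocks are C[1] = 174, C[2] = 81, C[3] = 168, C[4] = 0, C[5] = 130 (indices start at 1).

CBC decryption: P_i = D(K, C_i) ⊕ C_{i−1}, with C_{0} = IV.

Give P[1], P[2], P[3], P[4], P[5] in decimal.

P[1] = 28, P[2] = 165, P[3] = 163, P[4] = 242, P[5] = 216

P[1]: D(K, 174) = 244; 244 ⊕ 232 = 28.
P[2]: D(K, 81) = 11; 11 ⊕ 174 = 165.
P[3]: D(K, 168) = 242; 242 ⊕ 81 = 163.
P[4]: D(K, 0) = 90; 90 ⊕ 168 = 242.
P[5]: D(K, 130) = 216; 216 ⊕ 0 = 216.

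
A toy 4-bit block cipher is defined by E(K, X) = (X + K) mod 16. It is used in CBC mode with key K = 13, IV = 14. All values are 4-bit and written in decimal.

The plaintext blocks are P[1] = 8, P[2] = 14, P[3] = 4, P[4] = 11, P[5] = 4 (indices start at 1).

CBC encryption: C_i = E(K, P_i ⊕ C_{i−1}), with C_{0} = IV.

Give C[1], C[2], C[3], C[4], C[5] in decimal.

C[1]: P[1] ⊕ 14 = 6; E(K, 6) = 3.
C[2]: P[2] ⊕ 3 = 13; E(K, 13) = 10.
C[3]: P[3] ⊕ 10 = 14; E(K, 14) = 11.
C[4]: P[4] ⊕ 11 = 0; E(K, 0) = 13.
C[5]: P[5] ⊕ 13 = 9; E(K, 9) = 6.

C[1] = 3, C[2] = 10, C[3] = 11, C[4] = 13, C[5] = 6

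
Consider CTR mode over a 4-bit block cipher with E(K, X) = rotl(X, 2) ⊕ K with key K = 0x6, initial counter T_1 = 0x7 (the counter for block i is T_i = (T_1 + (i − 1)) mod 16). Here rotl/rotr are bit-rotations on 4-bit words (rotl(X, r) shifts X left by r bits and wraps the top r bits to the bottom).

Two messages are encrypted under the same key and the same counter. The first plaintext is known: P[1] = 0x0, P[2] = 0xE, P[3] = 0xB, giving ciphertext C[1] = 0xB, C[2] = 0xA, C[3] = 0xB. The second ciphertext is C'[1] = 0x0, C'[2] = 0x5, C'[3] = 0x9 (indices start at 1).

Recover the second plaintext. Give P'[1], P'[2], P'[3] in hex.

In CTR with a reused counter, both messages share the same keystream S_i, so C_i ⊕ C'_i = P_i ⊕ P'_i and thus P'_i = P_i ⊕ C_i ⊕ C'_i.
P'[1]: 0x0 ⊕ 0xB ⊕ 0x0 = 0xB.
P'[2]: 0xE ⊕ 0xA ⊕ 0x5 = 0x1.
P'[3]: 0xB ⊕ 0xB ⊕ 0x9 = 0x9.

P'[1] = 0xB, P'[2] = 0x1, P'[3] = 0x9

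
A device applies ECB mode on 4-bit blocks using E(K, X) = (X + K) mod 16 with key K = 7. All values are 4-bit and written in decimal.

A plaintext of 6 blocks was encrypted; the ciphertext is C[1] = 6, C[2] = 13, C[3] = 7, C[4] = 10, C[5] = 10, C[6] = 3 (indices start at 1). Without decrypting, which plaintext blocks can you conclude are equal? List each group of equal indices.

ECB encrypts each block independently with the same key, so equal ciphertext blocks imply equal plaintext blocks.
C[4] = C[5] = 10, so P[4] = P[5].

P[4] = P[5]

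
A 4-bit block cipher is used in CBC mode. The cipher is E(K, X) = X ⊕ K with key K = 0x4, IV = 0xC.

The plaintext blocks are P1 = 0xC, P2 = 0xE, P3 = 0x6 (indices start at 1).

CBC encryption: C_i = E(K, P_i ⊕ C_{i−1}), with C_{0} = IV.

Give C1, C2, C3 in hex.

C1 = 0x4, C2 = 0xE, C3 = 0xC

C1: P1 ⊕ 0xC = 0x0; E(K, 0x0) = 0x4.
C2: P2 ⊕ 0x4 = 0xA; E(K, 0xA) = 0xE.
C3: P3 ⊕ 0xE = 0x8; E(K, 0x8) = 0xC.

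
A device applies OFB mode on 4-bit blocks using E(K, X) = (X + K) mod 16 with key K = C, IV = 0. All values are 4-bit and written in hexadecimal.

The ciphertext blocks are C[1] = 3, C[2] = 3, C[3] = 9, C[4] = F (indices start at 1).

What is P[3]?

P[3] = D

OFB decryption: S_i = E(K, S_{i−1}) with S_{0} = IV; P_i = C_i ⊕ S_i.
P[1]: S = E(K, 0) = C; 3 ⊕ C = F.
P[2]: S = E(K, C) = 8; 3 ⊕ 8 = B.
P[3]: S = E(K, 8) = 4; 9 ⊕ 4 = D.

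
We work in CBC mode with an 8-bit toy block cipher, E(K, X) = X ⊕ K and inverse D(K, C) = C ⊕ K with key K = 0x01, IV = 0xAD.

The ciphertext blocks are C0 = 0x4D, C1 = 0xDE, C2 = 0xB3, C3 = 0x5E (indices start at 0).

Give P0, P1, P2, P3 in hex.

P0 = 0xE1, P1 = 0x92, P2 = 0x6C, P3 = 0xEC

CBC decryption: P_i = D(K, C_i) ⊕ C_{i−1}, with C_{−1} = IV.
P0: D(K, 0x4D) = 0x4C; 0x4C ⊕ 0xAD = 0xE1.
P1: D(K, 0xDE) = 0xDF; 0xDF ⊕ 0x4D = 0x92.
P2: D(K, 0xB3) = 0xB2; 0xB2 ⊕ 0xDE = 0x6C.
P3: D(K, 0x5E) = 0x5F; 0x5F ⊕ 0xB3 = 0xEC.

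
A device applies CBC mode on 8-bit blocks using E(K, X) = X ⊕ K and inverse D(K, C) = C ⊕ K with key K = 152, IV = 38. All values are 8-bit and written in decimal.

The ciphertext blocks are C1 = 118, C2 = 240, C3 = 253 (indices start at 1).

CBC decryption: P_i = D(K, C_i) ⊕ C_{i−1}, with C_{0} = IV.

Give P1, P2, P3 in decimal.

P1 = 200, P2 = 30, P3 = 149

P1: D(K, 118) = 238; 238 ⊕ 38 = 200.
P2: D(K, 240) = 104; 104 ⊕ 118 = 30.
P3: D(K, 253) = 101; 101 ⊕ 240 = 149.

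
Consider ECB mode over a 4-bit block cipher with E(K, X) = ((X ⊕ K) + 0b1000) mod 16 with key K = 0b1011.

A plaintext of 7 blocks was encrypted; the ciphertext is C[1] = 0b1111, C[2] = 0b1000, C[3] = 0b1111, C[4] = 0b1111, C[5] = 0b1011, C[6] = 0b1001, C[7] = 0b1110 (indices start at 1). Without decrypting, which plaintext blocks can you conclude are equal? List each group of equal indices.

ECB encrypts each block independently with the same key, so equal ciphertext blocks imply equal plaintext blocks.
C[1] = C[3] = C[4] = 0b1111, so P[1] = P[3] = P[4].

P[1] = P[3] = P[4]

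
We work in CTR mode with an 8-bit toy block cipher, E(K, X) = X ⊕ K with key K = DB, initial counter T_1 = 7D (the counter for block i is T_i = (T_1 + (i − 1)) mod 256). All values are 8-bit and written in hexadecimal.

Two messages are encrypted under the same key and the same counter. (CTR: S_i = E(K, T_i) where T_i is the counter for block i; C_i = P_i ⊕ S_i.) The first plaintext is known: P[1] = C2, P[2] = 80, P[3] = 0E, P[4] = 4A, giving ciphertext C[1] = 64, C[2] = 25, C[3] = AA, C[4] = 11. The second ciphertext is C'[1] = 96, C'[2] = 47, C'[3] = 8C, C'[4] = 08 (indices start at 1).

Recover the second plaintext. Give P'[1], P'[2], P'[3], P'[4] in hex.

In CTR with a reused counter, both messages share the same keystream S_i, so C_i ⊕ C'_i = P_i ⊕ P'_i and thus P'_i = P_i ⊕ C_i ⊕ C'_i.
P'[1]: C2 ⊕ 64 ⊕ 96 = 30.
P'[2]: 80 ⊕ 25 ⊕ 47 = E2.
P'[3]: 0E ⊕ AA ⊕ 8C = 28.
P'[4]: 4A ⊕ 11 ⊕ 08 = 53.

P'[1] = 30, P'[2] = E2, P'[3] = 28, P'[4] = 53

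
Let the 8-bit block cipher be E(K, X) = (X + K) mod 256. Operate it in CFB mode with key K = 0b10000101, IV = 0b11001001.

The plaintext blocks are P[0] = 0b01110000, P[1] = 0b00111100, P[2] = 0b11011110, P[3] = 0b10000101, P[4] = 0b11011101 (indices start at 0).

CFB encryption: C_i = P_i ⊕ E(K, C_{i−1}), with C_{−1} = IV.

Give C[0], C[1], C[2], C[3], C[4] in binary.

C[0]: E(K, 0b11001001) = 0b01001110; 0b01110000 ⊕ 0b01001110 = 0b00111110.
C[1]: E(K, 0b00111110) = 0b11000011; 0b00111100 ⊕ 0b11000011 = 0b11111111.
C[2]: E(K, 0b11111111) = 0b10000100; 0b11011110 ⊕ 0b10000100 = 0b01011010.
C[3]: E(K, 0b01011010) = 0b11011111; 0b10000101 ⊕ 0b11011111 = 0b01011010.
C[4]: E(K, 0b01011010) = 0b11011111; 0b11011101 ⊕ 0b11011111 = 0b00000010.

C[0] = 0b00111110, C[1] = 0b11111111, C[2] = 0b01011010, C[3] = 0b01011010, C[4] = 0b00000010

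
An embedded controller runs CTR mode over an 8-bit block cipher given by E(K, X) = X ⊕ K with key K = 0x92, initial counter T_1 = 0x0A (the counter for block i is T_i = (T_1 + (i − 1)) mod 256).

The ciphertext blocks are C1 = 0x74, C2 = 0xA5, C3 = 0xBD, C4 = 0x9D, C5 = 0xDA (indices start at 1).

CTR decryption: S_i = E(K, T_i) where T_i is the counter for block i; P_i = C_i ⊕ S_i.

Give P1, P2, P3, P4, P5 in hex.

P1: T = 0x0A, S = E(K, T) = 0x98; 0x74 ⊕ 0x98 = 0xEC.
P2: T = 0x0B, S = E(K, T) = 0x99; 0xA5 ⊕ 0x99 = 0x3C.
P3: T = 0x0C, S = E(K, T) = 0x9E; 0xBD ⊕ 0x9E = 0x23.
P4: T = 0x0D, S = E(K, T) = 0x9F; 0x9D ⊕ 0x9F = 0x02.
P5: T = 0x0E, S = E(K, T) = 0x9C; 0xDA ⊕ 0x9C = 0x46.

P1 = 0xEC, P2 = 0x3C, P3 = 0x23, P4 = 0x02, P5 = 0x46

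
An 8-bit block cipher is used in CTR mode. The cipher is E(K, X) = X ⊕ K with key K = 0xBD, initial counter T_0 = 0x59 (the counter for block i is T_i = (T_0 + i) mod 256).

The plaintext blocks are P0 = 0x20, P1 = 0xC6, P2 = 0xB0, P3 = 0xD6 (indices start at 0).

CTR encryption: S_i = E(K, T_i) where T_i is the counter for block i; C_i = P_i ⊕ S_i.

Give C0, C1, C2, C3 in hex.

C0: T = 0x59, S = E(K, T) = 0xE4; 0x20 ⊕ 0xE4 = 0xC4.
C1: T = 0x5A, S = E(K, T) = 0xE7; 0xC6 ⊕ 0xE7 = 0x21.
C2: T = 0x5B, S = E(K, T) = 0xE6; 0xB0 ⊕ 0xE6 = 0x56.
C3: T = 0x5C, S = E(K, T) = 0xE1; 0xD6 ⊕ 0xE1 = 0x37.

C0 = 0xC4, C1 = 0x21, C2 = 0x56, C3 = 0x37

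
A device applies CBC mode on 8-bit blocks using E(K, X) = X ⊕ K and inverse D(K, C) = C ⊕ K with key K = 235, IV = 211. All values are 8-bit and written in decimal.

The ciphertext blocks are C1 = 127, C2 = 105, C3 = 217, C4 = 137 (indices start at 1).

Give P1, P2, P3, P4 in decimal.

CBC decryption: P_i = D(K, C_i) ⊕ C_{i−1}, with C_{0} = IV.
P1: D(K, 127) = 148; 148 ⊕ 211 = 71.
P2: D(K, 105) = 130; 130 ⊕ 127 = 253.
P3: D(K, 217) = 50; 50 ⊕ 105 = 91.
P4: D(K, 137) = 98; 98 ⊕ 217 = 187.

P1 = 71, P2 = 253, P3 = 91, P4 = 187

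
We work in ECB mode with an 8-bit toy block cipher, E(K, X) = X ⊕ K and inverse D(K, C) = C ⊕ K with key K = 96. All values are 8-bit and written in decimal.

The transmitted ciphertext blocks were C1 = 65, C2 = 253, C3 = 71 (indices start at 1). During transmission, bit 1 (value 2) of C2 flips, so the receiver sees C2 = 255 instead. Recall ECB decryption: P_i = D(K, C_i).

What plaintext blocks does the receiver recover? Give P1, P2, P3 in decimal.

P1 = 33, P2 = 159, P3 = 39

Only C2 changed, to 255. In ECB, a change in C_i affects only P_i. Decrypting the received ciphertext:
P1: D(K, 65) = 33.
P2: D(K, 255) = 159.
P3: D(K, 71) = 39.
Blocks that differ from the original plaintext: P2.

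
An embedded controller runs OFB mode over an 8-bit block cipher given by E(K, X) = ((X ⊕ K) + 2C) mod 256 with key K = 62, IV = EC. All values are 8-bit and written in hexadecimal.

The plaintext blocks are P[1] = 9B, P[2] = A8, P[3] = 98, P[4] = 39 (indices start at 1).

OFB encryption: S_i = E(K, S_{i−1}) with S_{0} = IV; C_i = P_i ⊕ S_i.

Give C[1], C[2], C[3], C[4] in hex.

C[1]: S = E(K, EC) = BA; 9B ⊕ BA = 21.
C[2]: S = E(K, BA) = 04; A8 ⊕ 04 = AC.
C[3]: S = E(K, 04) = 92; 98 ⊕ 92 = 0A.
C[4]: S = E(K, 92) = 1C; 39 ⊕ 1C = 25.

C[1] = 21, C[2] = AC, C[3] = 0A, C[4] = 25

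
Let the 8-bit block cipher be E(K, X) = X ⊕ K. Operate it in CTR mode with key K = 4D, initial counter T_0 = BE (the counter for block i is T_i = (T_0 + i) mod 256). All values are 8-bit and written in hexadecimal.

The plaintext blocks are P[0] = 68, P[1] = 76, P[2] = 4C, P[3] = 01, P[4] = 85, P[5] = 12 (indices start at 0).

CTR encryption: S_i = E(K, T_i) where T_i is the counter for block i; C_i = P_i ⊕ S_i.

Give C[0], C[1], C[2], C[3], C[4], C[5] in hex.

C[0] = 9B, C[1] = 84, C[2] = C1, C[3] = 8D, C[4] = 0A, C[5] = 9C

C[0]: T = BE, S = E(K, T) = F3; 68 ⊕ F3 = 9B.
C[1]: T = BF, S = E(K, T) = F2; 76 ⊕ F2 = 84.
C[2]: T = C0, S = E(K, T) = 8D; 4C ⊕ 8D = C1.
C[3]: T = C1, S = E(K, T) = 8C; 01 ⊕ 8C = 8D.
C[4]: T = C2, S = E(K, T) = 8F; 85 ⊕ 8F = 0A.
C[5]: T = C3, S = E(K, T) = 8E; 12 ⊕ 8E = 9C.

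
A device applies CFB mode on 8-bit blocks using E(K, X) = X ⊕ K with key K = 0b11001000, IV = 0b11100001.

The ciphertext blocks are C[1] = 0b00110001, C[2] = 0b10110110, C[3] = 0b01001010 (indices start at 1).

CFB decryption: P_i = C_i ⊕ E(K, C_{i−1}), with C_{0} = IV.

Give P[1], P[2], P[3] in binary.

P[1]: E(K, 0b11100001) = 0b00101001; 0b00110001 ⊕ 0b00101001 = 0b00011000.
P[2]: E(K, 0b00110001) = 0b11111001; 0b10110110 ⊕ 0b11111001 = 0b01001111.
P[3]: E(K, 0b10110110) = 0b01111110; 0b01001010 ⊕ 0b01111110 = 0b00110100.

P[1] = 0b00011000, P[2] = 0b01001111, P[3] = 0b00110100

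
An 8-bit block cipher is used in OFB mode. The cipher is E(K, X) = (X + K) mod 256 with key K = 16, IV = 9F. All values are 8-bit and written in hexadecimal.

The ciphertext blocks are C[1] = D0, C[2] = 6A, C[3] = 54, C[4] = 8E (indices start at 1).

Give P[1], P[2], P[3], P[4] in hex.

OFB decryption: S_i = E(K, S_{i−1}) with S_{0} = IV; P_i = C_i ⊕ S_i.
P[1]: S = E(K, 9F) = B5; D0 ⊕ B5 = 65.
P[2]: S = E(K, B5) = CB; 6A ⊕ CB = A1.
P[3]: S = E(K, CB) = E1; 54 ⊕ E1 = B5.
P[4]: S = E(K, E1) = F7; 8E ⊕ F7 = 79.

P[1] = 65, P[2] = A1, P[3] = B5, P[4] = 79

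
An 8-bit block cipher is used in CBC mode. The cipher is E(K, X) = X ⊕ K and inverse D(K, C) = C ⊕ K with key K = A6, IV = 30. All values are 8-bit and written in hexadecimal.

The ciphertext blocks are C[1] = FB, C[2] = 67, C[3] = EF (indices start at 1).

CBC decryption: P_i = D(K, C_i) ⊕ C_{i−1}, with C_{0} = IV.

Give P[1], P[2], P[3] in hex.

P[1]: D(K, FB) = 5D; 5D ⊕ 30 = 6D.
P[2]: D(K, 67) = C1; C1 ⊕ FB = 3A.
P[3]: D(K, EF) = 49; 49 ⊕ 67 = 2E.

P[1] = 6D, P[2] = 3A, P[3] = 2E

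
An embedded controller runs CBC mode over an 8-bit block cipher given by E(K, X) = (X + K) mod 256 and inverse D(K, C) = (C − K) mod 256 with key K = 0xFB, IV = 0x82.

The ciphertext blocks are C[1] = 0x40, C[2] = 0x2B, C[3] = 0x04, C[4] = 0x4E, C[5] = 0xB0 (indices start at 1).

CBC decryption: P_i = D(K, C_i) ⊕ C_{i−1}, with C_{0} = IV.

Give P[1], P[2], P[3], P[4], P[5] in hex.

P[1]: D(K, 0x40) = 0x45; 0x45 ⊕ 0x82 = 0xC7.
P[2]: D(K, 0x2B) = 0x30; 0x30 ⊕ 0x40 = 0x70.
P[3]: D(K, 0x04) = 0x09; 0x09 ⊕ 0x2B = 0x22.
P[4]: D(K, 0x4E) = 0x53; 0x53 ⊕ 0x04 = 0x57.
P[5]: D(K, 0xB0) = 0xB5; 0xB5 ⊕ 0x4E = 0xFB.

P[1] = 0xC7, P[2] = 0x70, P[3] = 0x22, P[4] = 0x57, P[5] = 0xFB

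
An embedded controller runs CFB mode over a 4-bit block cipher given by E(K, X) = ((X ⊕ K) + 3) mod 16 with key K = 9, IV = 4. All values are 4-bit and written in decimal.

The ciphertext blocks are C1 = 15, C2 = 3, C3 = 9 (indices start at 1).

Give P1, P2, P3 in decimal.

CFB decryption: P_i = C_i ⊕ E(K, C_{i−1}), with C_{0} = IV.
P1: E(K, 4) = 0; 15 ⊕ 0 = 15.
P2: E(K, 15) = 9; 3 ⊕ 9 = 10.
P3: E(K, 3) = 13; 9 ⊕ 13 = 4.

P1 = 15, P2 = 10, P3 = 4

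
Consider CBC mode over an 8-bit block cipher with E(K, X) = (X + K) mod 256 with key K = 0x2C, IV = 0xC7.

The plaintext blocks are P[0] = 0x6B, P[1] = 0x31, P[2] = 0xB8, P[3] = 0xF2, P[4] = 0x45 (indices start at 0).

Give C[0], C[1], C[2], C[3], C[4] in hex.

C[0] = 0xD8, C[1] = 0x15, C[2] = 0xD9, C[3] = 0x57, C[4] = 0x3E

CBC encryption: C_i = E(K, P_i ⊕ C_{i−1}), with C_{−1} = IV.
C[0]: P[0] ⊕ 0xC7 = 0xAC; E(K, 0xAC) = 0xD8.
C[1]: P[1] ⊕ 0xD8 = 0xE9; E(K, 0xE9) = 0x15.
C[2]: P[2] ⊕ 0x15 = 0xAD; E(K, 0xAD) = 0xD9.
C[3]: P[3] ⊕ 0xD9 = 0x2B; E(K, 0x2B) = 0x57.
C[4]: P[4] ⊕ 0x57 = 0x12; E(K, 0x12) = 0x3E.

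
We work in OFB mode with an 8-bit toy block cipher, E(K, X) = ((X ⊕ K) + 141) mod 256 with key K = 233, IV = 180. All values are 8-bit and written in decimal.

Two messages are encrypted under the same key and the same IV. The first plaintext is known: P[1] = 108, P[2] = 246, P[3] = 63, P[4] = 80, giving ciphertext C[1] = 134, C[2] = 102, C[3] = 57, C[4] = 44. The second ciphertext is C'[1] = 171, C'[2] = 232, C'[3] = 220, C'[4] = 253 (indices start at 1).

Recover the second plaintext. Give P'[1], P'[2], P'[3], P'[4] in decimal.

In OFB with a reused IV, both messages share the same keystream S_i, so C_i ⊕ C'_i = P_i ⊕ P'_i and thus P'_i = P_i ⊕ C_i ⊕ C'_i.
P'[1]: 108 ⊕ 134 ⊕ 171 = 65.
P'[2]: 246 ⊕ 102 ⊕ 232 = 120.
P'[3]: 63 ⊕ 57 ⊕ 220 = 218.
P'[4]: 80 ⊕ 44 ⊕ 253 = 129.

P'[1] = 65, P'[2] = 120, P'[3] = 218, P'[4] = 129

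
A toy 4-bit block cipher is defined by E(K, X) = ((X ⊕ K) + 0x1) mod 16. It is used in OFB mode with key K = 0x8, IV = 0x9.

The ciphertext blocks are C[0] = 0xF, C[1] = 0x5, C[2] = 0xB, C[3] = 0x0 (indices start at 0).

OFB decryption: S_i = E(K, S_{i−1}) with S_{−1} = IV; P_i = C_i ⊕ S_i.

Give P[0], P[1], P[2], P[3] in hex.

P[0] = 0xD, P[1] = 0xE, P[2] = 0xF, P[3] = 0xD

P[0]: S = E(K, 0x9) = 0x2; 0xF ⊕ 0x2 = 0xD.
P[1]: S = E(K, 0x2) = 0xB; 0x5 ⊕ 0xB = 0xE.
P[2]: S = E(K, 0xB) = 0x4; 0xB ⊕ 0x4 = 0xF.
P[3]: S = E(K, 0x4) = 0xD; 0x0 ⊕ 0xD = 0xD.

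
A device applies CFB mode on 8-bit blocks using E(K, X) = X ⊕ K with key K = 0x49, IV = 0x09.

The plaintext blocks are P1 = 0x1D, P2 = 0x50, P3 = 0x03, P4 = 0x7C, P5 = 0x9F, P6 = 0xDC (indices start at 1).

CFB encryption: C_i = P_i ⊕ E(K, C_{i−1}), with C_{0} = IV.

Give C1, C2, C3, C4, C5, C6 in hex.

C1 = 0x5D, C2 = 0x44, C3 = 0x0E, C4 = 0x3B, C5 = 0xED, C6 = 0x78

C1: E(K, 0x09) = 0x40; 0x1D ⊕ 0x40 = 0x5D.
C2: E(K, 0x5D) = 0x14; 0x50 ⊕ 0x14 = 0x44.
C3: E(K, 0x44) = 0x0D; 0x03 ⊕ 0x0D = 0x0E.
C4: E(K, 0x0E) = 0x47; 0x7C ⊕ 0x47 = 0x3B.
C5: E(K, 0x3B) = 0x72; 0x9F ⊕ 0x72 = 0xED.
C6: E(K, 0xED) = 0xA4; 0xDC ⊕ 0xA4 = 0x78.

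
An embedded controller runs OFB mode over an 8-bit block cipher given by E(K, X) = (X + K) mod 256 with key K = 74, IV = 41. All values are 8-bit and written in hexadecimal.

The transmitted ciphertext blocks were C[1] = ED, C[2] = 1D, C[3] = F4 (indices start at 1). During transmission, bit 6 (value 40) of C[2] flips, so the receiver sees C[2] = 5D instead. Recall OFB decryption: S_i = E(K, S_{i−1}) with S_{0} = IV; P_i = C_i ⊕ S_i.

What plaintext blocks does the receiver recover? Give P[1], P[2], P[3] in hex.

P[1] = 58, P[2] = 74, P[3] = 69

Only C[2] changed, to 5D. In OFB, a change in C_i flips the same bit in P_i only; the keystream is unaffected. Decrypting the received ciphertext:
P[1]: S = E(K, 41) = B5; ED ⊕ B5 = 58.
P[2]: S = E(K, B5) = 29; 5D ⊕ 29 = 74.
P[3]: S = E(K, 29) = 9D; F4 ⊕ 9D = 69.
Blocks that differ from the original plaintext: P[2].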